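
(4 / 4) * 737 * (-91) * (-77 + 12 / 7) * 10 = 50491870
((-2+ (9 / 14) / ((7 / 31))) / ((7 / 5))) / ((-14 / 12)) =-1245 / 2401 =-0.52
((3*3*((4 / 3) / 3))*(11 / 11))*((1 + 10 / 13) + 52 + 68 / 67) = 219.14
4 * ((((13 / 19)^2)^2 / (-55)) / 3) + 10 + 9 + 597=13245712196 / 21502965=615.99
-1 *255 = -255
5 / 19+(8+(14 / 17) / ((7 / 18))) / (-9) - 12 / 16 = -18733 / 11628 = -1.61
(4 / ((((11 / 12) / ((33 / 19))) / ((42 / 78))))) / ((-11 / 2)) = -2016 / 2717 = -0.74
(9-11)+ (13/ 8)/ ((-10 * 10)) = -2.02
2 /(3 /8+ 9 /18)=16 /7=2.29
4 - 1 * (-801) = 805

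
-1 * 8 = -8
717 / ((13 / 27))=1489.15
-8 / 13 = -0.62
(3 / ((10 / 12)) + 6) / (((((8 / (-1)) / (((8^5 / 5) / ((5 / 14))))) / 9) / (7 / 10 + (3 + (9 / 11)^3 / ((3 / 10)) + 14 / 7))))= -1240698912768 / 831875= -1491448.73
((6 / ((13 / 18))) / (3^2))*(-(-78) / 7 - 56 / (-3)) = 2504 / 91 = 27.52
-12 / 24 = -1 / 2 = -0.50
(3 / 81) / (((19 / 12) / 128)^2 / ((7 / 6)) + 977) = 917504 / 24202841265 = 0.00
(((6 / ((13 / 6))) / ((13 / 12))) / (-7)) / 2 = -216 / 1183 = -0.18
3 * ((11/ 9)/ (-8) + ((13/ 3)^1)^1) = 301/ 24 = 12.54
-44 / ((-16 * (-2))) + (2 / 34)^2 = -3171 / 2312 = -1.37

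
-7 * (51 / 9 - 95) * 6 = 3752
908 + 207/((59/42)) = 62266/59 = 1055.36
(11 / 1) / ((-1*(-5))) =11 / 5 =2.20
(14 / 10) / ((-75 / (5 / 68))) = -7 / 5100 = -0.00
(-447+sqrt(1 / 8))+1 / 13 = -5810 / 13+sqrt(2) / 4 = -446.57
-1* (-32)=32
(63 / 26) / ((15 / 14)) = 147 / 65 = 2.26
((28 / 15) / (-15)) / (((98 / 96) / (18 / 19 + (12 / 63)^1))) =-29056 / 209475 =-0.14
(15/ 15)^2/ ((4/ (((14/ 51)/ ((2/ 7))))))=49/ 204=0.24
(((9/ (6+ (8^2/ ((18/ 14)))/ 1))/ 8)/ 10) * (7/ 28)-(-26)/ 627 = 0.04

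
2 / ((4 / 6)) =3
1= 1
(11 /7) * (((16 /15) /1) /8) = 22 /105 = 0.21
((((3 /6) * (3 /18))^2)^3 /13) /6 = 1 /232906752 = 0.00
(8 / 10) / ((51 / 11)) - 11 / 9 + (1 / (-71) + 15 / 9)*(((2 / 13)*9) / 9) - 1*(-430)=303059201 / 706095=429.20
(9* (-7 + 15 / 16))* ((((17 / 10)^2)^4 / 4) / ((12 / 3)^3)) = -6089836245993 / 409600000000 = -14.87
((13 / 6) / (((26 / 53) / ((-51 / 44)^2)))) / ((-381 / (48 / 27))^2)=0.00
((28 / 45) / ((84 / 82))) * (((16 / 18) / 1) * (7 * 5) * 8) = 36736 / 243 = 151.18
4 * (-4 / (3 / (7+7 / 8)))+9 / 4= -159 / 4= -39.75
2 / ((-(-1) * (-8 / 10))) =-5 / 2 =-2.50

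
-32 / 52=-8 / 13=-0.62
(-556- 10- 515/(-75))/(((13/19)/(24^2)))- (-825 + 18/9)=-469881.25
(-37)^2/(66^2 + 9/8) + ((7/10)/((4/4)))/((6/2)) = 190853/348570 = 0.55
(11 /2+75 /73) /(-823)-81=-9733751 /120158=-81.01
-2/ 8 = -1/ 4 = -0.25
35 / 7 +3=8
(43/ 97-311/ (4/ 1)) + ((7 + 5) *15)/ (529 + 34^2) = -10094347/ 130756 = -77.20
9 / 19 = 0.47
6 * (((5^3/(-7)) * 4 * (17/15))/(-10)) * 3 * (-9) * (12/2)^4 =-11897280/7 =-1699611.43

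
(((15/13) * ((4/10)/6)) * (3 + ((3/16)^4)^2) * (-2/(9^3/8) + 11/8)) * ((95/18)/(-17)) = -247669415237195/2554921425567744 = -0.10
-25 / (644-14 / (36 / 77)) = -450 / 11053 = -0.04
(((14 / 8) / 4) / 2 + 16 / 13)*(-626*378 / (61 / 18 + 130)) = -2571.40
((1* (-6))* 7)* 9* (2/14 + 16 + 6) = -8370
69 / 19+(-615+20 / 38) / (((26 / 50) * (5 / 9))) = -524478 / 247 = -2123.39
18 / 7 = 2.57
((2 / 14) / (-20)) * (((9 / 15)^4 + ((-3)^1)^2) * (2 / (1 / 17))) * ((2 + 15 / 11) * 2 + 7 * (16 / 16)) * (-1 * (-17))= -124502067 / 240625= -517.41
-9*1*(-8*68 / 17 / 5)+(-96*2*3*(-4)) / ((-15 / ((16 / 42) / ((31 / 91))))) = -17696 / 155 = -114.17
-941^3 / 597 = -1395707.91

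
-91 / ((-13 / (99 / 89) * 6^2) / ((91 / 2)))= 7007 / 712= 9.84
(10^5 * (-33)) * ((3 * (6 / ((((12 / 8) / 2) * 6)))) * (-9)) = 118800000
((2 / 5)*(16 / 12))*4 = 2.13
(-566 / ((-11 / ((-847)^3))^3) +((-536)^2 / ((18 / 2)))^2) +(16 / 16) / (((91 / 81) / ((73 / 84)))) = -19691260211523393112449796877237 / 206388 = -95408939529058826639386960.00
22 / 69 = 0.32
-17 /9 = -1.89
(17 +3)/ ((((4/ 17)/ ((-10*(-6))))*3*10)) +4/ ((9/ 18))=178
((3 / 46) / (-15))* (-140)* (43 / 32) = 301 / 368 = 0.82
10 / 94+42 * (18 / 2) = 17771 / 47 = 378.11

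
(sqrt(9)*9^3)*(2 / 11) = 4374 / 11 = 397.64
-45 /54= -5 /6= -0.83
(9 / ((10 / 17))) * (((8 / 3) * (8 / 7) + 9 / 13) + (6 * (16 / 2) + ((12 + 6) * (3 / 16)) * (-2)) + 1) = 2561271 / 3640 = 703.65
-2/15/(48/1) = -1/360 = -0.00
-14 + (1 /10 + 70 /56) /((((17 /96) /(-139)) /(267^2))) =-6421143998 /85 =-75542870.56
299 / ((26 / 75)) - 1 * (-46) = 1817 / 2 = 908.50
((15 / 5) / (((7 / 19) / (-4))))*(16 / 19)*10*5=-9600 / 7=-1371.43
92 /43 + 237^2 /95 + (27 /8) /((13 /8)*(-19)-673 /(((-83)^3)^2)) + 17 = 67106947235263639783 /109960400683149265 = 610.28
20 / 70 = 2 / 7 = 0.29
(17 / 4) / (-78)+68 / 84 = 1649 / 2184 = 0.76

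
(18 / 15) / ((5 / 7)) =42 / 25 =1.68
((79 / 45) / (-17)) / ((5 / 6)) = -158 / 1275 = -0.12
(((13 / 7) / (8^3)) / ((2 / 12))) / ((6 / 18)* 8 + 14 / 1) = 0.00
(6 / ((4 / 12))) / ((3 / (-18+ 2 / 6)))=-106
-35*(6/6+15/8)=-805/8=-100.62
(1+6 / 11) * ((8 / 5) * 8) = 1088 / 55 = 19.78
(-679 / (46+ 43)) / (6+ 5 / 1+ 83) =-679 / 8366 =-0.08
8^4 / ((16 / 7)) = 1792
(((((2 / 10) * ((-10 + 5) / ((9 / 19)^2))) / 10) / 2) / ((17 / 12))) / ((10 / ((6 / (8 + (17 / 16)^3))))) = -1478656 / 144129825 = -0.01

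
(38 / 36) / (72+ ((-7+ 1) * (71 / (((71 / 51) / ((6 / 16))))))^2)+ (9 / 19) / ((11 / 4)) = 0.17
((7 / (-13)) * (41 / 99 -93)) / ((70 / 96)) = 68.37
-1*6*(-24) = 144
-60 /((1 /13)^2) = -10140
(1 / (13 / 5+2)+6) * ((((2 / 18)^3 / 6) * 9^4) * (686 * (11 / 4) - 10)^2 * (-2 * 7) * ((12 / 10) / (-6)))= 91950613.10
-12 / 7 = -1.71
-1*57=-57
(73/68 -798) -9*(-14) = -45623/68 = -670.93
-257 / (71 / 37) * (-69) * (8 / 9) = 1749656 / 213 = 8214.35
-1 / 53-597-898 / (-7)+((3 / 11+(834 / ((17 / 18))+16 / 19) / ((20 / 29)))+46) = 1132560272 / 1318163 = 859.20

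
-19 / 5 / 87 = -19 / 435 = -0.04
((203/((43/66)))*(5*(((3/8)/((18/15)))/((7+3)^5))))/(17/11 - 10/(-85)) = 1252713/427936000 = 0.00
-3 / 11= -0.27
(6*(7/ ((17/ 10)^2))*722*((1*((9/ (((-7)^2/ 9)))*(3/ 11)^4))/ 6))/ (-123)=-157901400/ 1214368463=-0.13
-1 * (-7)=7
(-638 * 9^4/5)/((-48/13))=9069489/40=226737.22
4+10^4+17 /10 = 100057 /10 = 10005.70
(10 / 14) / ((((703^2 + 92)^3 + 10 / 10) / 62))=0.00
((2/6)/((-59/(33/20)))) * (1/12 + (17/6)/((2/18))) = -3377/14160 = -0.24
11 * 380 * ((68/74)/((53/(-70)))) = -5073.13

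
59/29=2.03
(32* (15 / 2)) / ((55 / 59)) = 2832 / 11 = 257.45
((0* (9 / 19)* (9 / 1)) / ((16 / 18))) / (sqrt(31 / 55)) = 0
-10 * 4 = -40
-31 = -31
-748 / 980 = -187 / 245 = -0.76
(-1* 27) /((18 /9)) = -27 /2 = -13.50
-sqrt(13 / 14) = -sqrt(182) / 14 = -0.96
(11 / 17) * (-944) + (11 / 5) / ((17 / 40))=-10296 / 17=-605.65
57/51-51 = -848/17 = -49.88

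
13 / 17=0.76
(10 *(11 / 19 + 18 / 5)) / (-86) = -397 / 817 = -0.49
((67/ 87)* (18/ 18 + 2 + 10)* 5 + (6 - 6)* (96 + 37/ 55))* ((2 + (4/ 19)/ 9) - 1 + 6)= 5230355/ 14877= 351.57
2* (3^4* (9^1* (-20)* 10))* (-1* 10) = 2916000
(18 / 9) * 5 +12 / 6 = 12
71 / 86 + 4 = 415 / 86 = 4.83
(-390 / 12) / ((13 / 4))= -10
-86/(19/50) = -4300/19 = -226.32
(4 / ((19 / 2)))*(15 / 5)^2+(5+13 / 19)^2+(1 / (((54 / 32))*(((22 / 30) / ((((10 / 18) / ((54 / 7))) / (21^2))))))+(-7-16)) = 7167302039 / 547128351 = 13.10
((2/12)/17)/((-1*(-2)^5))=1/3264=0.00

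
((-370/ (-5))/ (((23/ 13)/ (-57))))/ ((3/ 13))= -237614/ 23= -10331.04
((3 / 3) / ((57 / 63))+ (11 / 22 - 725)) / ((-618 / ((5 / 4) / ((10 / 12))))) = 27489 / 15656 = 1.76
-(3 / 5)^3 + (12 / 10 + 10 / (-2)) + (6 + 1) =373 / 125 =2.98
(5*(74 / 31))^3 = 50653000 / 29791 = 1700.28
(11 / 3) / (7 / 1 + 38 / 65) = 715 / 1479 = 0.48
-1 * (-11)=11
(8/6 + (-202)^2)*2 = 244832/3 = 81610.67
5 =5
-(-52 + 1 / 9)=467 / 9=51.89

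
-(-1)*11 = 11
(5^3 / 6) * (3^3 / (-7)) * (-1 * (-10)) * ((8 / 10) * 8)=-5142.86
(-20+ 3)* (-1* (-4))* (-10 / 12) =170 / 3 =56.67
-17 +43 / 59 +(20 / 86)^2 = -1769140 / 109091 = -16.22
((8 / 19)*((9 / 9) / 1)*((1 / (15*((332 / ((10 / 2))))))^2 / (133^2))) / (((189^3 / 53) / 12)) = 106 / 46894265169482493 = 0.00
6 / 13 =0.46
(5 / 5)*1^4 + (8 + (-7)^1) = 2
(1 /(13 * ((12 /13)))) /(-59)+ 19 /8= 3361 /1416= 2.37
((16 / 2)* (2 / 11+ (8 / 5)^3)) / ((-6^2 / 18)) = -23528 / 1375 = -17.11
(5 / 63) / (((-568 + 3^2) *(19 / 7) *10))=-0.00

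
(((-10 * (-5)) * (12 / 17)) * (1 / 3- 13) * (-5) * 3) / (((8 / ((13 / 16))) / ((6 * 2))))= 277875 / 34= 8172.79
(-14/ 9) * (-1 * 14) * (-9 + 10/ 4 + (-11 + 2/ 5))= -1862/ 5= -372.40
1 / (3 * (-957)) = -1 / 2871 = -0.00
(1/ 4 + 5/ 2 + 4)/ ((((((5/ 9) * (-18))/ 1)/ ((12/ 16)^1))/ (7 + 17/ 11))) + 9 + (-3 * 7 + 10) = -5567/ 880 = -6.33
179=179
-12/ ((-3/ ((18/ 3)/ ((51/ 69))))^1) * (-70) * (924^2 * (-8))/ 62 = 250397758.18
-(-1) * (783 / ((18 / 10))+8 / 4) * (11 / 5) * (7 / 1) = 33649 / 5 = 6729.80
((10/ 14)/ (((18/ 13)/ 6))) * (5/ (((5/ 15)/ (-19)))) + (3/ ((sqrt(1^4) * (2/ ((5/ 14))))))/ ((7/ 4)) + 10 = -42720/ 49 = -871.84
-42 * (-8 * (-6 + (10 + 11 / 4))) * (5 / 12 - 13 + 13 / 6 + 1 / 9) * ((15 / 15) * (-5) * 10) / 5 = 233730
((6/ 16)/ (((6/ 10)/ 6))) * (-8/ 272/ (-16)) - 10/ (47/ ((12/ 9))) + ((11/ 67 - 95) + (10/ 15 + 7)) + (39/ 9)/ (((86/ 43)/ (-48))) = -1311830525/ 6852224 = -191.45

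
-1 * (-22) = 22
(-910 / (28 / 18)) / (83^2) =-585 / 6889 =-0.08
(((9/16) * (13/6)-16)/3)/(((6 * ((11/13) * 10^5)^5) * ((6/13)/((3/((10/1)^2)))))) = -207552787/16866432000000000000000000000000000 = -0.00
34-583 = -549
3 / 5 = 0.60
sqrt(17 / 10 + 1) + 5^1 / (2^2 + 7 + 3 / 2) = 2 / 5 + 3* sqrt(30) / 10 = 2.04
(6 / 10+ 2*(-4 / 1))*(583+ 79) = -24494 / 5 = -4898.80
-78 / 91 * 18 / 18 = -6 / 7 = -0.86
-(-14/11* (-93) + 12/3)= -1346/11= -122.36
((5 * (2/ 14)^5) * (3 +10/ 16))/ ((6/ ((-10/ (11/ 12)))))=-725/ 369754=-0.00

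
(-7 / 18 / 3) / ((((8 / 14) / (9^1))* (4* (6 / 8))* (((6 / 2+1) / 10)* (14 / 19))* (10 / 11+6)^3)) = -46585 / 6653952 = -0.01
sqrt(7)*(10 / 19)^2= 100*sqrt(7) / 361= 0.73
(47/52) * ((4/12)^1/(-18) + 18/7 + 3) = 5.02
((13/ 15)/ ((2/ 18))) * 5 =39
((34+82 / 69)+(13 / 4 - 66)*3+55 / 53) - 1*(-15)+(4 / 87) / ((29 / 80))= -1684127465 / 12302148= -136.90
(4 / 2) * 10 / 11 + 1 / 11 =21 / 11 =1.91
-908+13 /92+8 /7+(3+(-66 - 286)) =-808681 /644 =-1255.72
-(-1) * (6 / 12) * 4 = 2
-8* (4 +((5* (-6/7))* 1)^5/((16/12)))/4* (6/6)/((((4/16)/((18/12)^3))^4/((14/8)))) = 2412446127363/19208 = 125595904.17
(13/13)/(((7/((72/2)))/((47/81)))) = 188/63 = 2.98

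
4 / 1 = 4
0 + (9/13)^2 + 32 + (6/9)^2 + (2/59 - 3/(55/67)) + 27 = 277892051/4935645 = 56.30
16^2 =256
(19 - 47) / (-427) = 4 / 61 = 0.07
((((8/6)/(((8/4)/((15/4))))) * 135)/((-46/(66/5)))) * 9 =-40095/46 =-871.63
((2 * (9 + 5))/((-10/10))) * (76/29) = -2128/29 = -73.38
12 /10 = 6 /5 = 1.20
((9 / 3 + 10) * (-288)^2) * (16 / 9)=1916928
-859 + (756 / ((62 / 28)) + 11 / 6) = -95929 / 186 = -515.75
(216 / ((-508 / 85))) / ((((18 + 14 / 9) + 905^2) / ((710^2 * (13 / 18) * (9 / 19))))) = -135358411500 / 17787190613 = -7.61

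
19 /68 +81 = 5527 /68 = 81.28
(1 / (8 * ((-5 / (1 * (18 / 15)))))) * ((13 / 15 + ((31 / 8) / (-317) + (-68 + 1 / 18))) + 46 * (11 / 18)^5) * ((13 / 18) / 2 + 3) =11445994847177 / 1796979168000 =6.37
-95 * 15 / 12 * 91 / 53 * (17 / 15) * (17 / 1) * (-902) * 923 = 1040018544565 / 318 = 3270498567.81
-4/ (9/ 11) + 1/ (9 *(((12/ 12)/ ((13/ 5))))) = -23/ 5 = -4.60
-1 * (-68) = 68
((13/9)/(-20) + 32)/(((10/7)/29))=1166641/1800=648.13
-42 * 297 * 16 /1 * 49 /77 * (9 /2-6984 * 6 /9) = 590777712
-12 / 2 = -6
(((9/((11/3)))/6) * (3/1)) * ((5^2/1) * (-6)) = -2025/11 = -184.09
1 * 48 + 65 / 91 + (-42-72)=-457 / 7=-65.29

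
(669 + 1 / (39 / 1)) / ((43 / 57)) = 886.85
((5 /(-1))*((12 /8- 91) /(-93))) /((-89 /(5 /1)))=4475 /16554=0.27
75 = 75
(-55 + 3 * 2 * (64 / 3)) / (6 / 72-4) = -876 / 47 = -18.64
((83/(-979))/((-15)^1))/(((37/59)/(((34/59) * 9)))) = 8466/181115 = 0.05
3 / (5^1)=3 / 5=0.60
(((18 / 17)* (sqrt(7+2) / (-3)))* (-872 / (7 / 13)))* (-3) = -612144 / 119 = -5144.07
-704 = -704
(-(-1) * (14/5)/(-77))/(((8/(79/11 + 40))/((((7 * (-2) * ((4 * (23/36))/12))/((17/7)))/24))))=194971/17772480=0.01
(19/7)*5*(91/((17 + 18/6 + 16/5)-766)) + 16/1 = 53249/3714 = 14.34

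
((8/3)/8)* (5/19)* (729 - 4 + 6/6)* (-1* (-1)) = 1210/19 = 63.68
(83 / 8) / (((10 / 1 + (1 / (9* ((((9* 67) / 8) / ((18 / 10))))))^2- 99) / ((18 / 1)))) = -6790398075 / 3236119844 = -2.10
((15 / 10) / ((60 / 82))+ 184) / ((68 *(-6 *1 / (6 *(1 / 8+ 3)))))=-18605 / 2176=-8.55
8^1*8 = 64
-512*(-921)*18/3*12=33951744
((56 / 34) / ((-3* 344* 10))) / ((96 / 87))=-203 / 1403520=-0.00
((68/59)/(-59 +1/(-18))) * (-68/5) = 0.27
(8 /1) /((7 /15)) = 120 /7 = 17.14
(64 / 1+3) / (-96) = -67 / 96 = -0.70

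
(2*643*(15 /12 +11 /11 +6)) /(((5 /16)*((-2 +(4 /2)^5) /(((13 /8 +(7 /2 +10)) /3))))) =855833 /150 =5705.55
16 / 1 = 16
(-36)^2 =1296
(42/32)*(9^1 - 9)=0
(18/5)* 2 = 36/5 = 7.20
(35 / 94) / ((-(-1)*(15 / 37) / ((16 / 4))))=518 / 141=3.67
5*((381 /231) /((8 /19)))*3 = 36195 /616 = 58.76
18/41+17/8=841/328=2.56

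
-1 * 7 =-7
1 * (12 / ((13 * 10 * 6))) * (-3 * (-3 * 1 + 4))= -0.05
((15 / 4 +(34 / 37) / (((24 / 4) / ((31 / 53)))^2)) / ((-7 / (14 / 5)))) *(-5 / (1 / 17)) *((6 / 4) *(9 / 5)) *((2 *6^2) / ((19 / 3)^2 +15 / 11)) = 639065365389 / 1066872245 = 599.01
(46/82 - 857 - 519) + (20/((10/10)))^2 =-975.44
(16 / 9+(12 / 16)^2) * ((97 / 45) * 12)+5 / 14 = 230173 / 3780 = 60.89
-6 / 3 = -2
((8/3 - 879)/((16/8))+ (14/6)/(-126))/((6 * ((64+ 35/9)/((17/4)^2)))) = -3419159/175968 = -19.43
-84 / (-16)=21 / 4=5.25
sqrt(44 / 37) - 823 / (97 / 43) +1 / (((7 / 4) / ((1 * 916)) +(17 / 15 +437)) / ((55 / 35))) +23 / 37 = -20030205535682 / 54996332209 +2 * sqrt(407) / 37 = -363.12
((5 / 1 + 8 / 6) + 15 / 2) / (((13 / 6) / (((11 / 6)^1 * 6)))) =913 / 13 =70.23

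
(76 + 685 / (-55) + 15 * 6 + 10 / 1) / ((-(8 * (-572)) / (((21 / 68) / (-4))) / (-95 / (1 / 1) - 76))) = 6460209 / 13691392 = 0.47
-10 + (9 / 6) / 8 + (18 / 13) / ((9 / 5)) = -1881 / 208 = -9.04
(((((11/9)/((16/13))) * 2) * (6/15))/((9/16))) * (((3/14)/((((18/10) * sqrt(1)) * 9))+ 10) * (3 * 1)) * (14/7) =433004/5103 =84.85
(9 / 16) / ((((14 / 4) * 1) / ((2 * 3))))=27 / 28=0.96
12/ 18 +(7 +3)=32/ 3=10.67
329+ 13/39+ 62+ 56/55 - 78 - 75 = 39493/165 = 239.35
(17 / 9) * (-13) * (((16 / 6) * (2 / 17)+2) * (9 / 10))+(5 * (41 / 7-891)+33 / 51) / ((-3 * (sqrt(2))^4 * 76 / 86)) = 99341849 / 271320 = 366.14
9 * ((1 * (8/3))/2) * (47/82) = 282/41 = 6.88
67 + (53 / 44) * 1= 3001 / 44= 68.20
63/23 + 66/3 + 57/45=8972/345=26.01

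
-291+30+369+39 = 147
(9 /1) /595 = 9 /595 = 0.02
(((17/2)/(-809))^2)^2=83521/6853526069776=0.00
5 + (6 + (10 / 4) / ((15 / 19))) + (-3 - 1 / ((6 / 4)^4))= 1777 / 162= 10.97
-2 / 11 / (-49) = 2 / 539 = 0.00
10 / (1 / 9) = 90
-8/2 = -4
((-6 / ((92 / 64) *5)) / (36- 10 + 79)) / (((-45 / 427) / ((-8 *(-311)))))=4856576 / 25875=187.69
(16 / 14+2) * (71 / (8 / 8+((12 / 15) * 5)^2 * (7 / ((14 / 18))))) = 1562 / 1015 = 1.54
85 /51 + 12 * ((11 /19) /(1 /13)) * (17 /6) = 14681 /57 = 257.56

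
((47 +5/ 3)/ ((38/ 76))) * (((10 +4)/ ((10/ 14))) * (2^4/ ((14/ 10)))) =65408/ 3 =21802.67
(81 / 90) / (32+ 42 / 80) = 36 / 1301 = 0.03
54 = 54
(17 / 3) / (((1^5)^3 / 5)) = 85 / 3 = 28.33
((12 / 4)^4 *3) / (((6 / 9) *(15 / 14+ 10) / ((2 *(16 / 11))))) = 163296 / 1705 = 95.77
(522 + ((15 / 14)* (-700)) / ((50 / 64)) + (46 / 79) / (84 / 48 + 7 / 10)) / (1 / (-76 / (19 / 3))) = 20334936 / 3871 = 5253.15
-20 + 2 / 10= -99 / 5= -19.80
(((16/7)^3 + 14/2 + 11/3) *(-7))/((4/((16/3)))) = -93056/441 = -211.01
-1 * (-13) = 13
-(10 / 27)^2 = -100 / 729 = -0.14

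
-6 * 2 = -12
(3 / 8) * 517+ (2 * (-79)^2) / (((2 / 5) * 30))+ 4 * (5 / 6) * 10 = 10139 / 8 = 1267.38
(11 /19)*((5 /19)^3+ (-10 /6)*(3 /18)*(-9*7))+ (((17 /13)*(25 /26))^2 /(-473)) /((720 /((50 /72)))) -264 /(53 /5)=-28565388154566251305 /1934861163571125504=-14.76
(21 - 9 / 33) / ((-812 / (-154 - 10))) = 9348 / 2233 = 4.19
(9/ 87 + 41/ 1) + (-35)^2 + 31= 37616/ 29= 1297.10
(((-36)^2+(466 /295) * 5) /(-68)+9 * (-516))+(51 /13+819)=-100146089 /26078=-3840.25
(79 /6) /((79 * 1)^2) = 1 /474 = 0.00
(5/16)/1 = 5/16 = 0.31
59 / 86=0.69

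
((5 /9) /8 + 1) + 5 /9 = 13 /8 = 1.62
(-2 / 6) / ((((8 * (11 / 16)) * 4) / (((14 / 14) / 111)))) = -1 / 7326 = -0.00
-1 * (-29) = 29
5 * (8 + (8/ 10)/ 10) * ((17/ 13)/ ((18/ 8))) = 13736/ 585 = 23.48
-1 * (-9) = 9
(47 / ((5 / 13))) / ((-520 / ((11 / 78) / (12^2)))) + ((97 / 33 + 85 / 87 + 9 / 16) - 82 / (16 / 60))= -217145566123 / 716601600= -303.02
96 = 96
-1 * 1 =-1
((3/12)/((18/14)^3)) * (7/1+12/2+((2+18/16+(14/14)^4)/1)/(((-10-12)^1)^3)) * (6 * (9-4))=172647335/3763584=45.87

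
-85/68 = -1.25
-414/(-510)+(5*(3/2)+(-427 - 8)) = -72537/170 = -426.69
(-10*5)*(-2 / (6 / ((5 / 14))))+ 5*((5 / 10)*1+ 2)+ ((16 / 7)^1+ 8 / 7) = 919 / 42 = 21.88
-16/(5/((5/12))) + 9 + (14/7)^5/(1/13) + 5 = 1286/3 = 428.67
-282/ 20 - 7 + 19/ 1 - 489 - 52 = -5431/ 10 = -543.10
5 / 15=1 / 3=0.33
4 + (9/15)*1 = 23/5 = 4.60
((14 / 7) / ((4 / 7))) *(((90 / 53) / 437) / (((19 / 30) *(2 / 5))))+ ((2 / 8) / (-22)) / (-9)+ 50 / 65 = 3734231047 / 4530847464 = 0.82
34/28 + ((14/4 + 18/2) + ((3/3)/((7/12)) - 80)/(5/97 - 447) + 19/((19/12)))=3928438/151739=25.89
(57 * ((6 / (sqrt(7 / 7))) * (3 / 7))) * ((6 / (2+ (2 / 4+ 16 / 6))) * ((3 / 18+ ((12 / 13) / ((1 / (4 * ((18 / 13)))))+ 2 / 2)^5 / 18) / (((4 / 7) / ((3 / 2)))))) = 905446729489165830 / 4273613247319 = 211869.13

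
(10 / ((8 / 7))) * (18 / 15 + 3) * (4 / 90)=49 / 30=1.63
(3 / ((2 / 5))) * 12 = 90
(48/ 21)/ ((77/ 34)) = 544/ 539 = 1.01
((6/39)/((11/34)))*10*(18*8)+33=102639/143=717.76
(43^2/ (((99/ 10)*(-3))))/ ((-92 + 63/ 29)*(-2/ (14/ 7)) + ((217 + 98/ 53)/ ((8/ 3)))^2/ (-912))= -29304897443840/ 38807061945201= -0.76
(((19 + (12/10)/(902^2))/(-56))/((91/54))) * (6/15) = -1043447211/12956643700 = -0.08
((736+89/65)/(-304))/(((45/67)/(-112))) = 404.48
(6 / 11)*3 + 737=8125 / 11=738.64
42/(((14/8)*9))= 8/3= 2.67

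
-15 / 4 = -3.75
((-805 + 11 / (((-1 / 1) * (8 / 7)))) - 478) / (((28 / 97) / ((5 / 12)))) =-1865.84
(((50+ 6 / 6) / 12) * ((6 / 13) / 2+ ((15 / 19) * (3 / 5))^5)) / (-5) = -0.22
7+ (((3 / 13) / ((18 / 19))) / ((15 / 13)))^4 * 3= 153220321 / 21870000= 7.01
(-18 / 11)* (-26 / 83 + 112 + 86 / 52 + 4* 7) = -2745117 / 11869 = -231.28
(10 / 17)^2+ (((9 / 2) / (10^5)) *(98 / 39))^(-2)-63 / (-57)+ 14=9279791833372387 / 118655019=78208169.46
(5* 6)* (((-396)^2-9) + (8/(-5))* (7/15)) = 4704187.60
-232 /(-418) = 116 /209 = 0.56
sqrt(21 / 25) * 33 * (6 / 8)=99 * sqrt(21) / 20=22.68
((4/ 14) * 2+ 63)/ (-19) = -445/ 133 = -3.35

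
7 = 7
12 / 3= 4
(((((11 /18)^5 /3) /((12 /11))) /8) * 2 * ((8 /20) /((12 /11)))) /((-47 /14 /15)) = -136410197 /12788596224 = -0.01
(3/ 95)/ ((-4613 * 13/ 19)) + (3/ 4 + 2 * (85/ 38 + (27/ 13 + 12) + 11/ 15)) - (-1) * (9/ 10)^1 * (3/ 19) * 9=2469545801/ 68364660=36.12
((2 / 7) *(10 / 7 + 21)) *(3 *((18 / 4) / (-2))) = -4239 / 98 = -43.26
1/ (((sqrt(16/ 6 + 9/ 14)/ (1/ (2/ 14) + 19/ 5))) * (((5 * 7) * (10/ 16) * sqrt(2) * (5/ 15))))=1296 * sqrt(2919)/ 121625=0.58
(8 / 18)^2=16 / 81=0.20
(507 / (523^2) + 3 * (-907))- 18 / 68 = -25307706429 / 9299986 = -2721.26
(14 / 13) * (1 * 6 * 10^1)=840 / 13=64.62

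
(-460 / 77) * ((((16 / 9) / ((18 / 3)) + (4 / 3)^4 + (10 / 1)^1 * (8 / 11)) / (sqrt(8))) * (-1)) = 1099400 * sqrt(2) / 68607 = 22.66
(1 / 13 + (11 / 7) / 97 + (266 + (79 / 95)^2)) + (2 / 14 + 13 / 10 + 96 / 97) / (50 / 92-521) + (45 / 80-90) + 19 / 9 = 49285282773395143 / 274640838217200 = 179.45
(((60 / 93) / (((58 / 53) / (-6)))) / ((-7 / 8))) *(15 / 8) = 47700 / 6293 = 7.58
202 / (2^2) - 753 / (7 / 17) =-24895 / 14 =-1778.21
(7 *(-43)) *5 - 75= -1580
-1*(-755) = 755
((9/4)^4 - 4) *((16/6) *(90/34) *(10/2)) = 415275/544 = 763.37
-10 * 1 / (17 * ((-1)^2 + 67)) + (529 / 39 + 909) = 20796245 / 22542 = 922.56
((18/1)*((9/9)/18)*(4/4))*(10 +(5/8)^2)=665/64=10.39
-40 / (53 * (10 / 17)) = -1.28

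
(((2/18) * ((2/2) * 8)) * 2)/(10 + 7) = 16/153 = 0.10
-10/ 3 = -3.33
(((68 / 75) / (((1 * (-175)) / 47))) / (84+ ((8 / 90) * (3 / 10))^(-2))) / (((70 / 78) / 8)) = -1329536 / 912778125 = -0.00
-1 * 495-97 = -592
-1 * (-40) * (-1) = -40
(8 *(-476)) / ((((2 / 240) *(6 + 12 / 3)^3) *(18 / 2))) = -3808 / 75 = -50.77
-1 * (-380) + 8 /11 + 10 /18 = 37747 /99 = 381.28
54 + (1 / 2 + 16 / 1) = 141 / 2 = 70.50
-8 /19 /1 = -8 /19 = -0.42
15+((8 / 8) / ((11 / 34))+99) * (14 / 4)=8191 / 22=372.32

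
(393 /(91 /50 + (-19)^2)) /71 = 0.02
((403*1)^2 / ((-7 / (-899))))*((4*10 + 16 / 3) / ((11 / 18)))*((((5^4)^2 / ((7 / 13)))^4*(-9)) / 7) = -713043458818945661187171936035156250000 / 1294139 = -550979036115089384669785800000000.00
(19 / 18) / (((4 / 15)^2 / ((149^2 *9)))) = 94909275 / 32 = 2965914.84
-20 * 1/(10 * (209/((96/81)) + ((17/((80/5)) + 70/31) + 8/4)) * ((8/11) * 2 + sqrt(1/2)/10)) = -69836800/9204997669 + 2400640 * sqrt(2)/9204997669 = -0.01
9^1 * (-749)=-6741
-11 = -11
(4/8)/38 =1/76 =0.01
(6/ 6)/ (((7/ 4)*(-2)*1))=-2/ 7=-0.29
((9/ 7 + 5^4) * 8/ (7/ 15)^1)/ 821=13.08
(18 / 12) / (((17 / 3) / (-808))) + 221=7.12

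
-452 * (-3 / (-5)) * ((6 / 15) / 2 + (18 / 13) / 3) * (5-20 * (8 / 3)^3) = 39280156 / 585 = 67145.57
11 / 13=0.85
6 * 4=24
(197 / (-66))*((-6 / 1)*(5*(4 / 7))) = 3940 / 77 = 51.17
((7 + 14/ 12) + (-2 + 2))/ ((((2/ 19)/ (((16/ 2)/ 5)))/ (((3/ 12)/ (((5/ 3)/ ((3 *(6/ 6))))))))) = 2793/ 50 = 55.86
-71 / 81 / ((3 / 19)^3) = -486989 / 2187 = -222.67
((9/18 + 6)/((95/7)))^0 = 1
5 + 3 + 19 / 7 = 75 / 7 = 10.71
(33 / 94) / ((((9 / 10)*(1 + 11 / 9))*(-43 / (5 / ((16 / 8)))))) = -165 / 16168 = -0.01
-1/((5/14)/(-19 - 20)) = 109.20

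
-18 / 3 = -6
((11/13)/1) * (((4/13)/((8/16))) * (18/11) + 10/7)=2438/1183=2.06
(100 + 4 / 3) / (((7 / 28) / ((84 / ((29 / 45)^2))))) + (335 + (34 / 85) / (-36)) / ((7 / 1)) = 6208870187 / 75690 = 82030.26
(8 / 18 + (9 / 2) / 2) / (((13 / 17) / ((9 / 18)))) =1649 / 936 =1.76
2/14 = 1/7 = 0.14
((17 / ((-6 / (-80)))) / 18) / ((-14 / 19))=-17.09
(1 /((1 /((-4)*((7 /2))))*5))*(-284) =795.20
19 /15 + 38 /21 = 323 /105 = 3.08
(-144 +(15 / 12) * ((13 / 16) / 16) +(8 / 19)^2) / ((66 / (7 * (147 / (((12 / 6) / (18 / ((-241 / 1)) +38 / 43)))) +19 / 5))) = -77109002597817 / 84278216704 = -914.93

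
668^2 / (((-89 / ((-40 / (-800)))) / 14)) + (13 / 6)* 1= -9364919 / 2670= -3507.46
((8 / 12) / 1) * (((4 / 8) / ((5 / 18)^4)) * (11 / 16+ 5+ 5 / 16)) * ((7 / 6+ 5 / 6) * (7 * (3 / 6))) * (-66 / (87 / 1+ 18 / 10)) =-8083152 / 4625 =-1747.71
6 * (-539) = -3234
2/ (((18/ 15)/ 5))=25/ 3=8.33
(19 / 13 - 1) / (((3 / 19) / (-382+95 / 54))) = -390127 / 351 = -1111.47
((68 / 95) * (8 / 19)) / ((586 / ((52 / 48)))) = 884 / 1586595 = 0.00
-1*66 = -66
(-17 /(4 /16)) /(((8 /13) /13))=-2873 /2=-1436.50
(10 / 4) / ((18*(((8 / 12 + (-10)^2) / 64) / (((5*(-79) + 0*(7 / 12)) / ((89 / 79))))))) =-30.96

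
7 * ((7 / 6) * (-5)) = -245 / 6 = -40.83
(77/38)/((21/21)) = 77/38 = 2.03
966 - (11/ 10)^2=96479/ 100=964.79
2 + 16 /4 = 6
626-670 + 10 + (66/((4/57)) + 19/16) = 14523/16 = 907.69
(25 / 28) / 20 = 5 / 112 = 0.04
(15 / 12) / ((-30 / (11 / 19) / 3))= -11 / 152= -0.07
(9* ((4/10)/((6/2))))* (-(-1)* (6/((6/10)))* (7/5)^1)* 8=672/5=134.40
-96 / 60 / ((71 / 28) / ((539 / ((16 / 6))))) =-45276 / 355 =-127.54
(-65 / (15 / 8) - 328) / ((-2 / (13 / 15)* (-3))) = -7072 / 135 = -52.39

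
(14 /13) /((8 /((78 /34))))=21 /68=0.31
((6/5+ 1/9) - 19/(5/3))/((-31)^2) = -454/43245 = -0.01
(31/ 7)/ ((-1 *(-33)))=31/ 231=0.13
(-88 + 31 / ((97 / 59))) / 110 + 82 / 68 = 52358 / 90695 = 0.58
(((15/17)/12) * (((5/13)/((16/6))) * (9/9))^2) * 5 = 5625/735488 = 0.01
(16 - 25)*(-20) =180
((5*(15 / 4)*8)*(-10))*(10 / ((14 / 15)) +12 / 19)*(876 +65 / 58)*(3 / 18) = -9595919625 / 3857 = -2487923.16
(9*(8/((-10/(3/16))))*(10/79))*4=-54/79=-0.68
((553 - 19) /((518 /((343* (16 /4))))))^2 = 2738638224 /1369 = 2000466.20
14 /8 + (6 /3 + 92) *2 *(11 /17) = 8391 /68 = 123.40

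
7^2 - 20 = 29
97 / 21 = 4.62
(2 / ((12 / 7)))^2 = 49 / 36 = 1.36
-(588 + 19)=-607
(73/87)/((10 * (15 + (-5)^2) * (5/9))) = 219/58000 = 0.00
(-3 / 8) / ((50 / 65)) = -39 / 80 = -0.49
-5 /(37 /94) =-470 /37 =-12.70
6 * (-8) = -48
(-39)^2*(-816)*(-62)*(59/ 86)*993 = 2254147479792/ 43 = 52422034413.77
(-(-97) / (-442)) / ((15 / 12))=-194 / 1105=-0.18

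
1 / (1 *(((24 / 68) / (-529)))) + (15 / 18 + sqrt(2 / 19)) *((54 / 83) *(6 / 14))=-5224123 / 3486 + 162 *sqrt(38) / 11039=-1498.51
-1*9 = -9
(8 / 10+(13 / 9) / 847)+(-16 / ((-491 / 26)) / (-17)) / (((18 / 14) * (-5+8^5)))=8356494825557 / 10423414285515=0.80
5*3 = 15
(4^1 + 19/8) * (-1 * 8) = -51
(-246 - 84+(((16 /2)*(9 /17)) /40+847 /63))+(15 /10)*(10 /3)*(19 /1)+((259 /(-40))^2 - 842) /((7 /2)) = -385596287 /856800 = -450.04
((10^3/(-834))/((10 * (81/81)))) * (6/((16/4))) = -25/139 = -0.18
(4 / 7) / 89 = 4 / 623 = 0.01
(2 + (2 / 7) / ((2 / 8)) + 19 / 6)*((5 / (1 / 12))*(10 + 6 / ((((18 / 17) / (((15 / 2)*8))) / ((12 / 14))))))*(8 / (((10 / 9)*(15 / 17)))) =45626640 / 49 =931155.92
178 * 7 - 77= 1169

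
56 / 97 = 0.58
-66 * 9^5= -3897234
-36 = -36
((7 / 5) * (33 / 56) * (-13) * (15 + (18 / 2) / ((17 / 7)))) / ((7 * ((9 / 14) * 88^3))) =-689 / 10531840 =-0.00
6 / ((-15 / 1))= -2 / 5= -0.40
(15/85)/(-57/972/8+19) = 7776/836893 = 0.01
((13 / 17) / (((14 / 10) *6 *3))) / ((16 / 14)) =65 / 2448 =0.03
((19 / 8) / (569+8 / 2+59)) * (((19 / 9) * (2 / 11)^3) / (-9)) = -361 / 68136552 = -0.00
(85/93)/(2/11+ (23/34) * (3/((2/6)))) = 6358/43617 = 0.15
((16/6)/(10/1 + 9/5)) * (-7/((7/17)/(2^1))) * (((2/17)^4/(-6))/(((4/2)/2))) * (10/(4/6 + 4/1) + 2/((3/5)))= 73600/54784863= 0.00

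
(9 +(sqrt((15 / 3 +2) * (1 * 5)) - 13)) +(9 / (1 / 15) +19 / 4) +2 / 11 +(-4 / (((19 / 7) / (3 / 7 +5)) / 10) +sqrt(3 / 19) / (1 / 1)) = sqrt(57) / 19 +sqrt(35) +2461 / 44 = 62.25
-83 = -83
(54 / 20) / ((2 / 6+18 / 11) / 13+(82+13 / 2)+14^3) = 891 / 934775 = 0.00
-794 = -794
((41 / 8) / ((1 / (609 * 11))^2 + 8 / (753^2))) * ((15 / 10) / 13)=38639366774547 / 923365456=41846.23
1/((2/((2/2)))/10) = 5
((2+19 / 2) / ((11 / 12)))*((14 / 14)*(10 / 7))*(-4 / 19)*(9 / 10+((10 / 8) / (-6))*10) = 6532 / 1463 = 4.46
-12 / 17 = -0.71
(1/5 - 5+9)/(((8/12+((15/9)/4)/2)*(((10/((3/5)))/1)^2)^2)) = 243/3906250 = 0.00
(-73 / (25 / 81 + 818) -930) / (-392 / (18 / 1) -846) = 554841927 / 517670230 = 1.07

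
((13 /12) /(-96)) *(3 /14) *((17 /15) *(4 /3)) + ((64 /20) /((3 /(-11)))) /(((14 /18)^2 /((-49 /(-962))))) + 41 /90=-3118777 /5818176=-0.54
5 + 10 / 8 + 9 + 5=81 / 4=20.25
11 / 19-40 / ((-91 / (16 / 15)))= 1.05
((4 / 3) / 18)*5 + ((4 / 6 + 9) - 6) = 109 / 27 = 4.04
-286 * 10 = -2860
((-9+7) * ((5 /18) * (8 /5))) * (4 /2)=-16 /9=-1.78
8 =8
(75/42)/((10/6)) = 15/14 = 1.07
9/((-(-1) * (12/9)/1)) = 27/4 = 6.75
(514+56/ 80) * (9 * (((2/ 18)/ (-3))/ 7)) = -5147/ 210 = -24.51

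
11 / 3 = 3.67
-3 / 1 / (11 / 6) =-18 / 11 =-1.64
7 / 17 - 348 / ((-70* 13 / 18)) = 56429 / 7735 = 7.30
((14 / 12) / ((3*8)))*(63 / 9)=49 / 144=0.34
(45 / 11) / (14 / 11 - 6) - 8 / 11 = -911 / 572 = -1.59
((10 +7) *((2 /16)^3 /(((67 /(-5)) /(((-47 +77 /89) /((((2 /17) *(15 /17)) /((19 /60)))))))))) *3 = 191641391 /183183360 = 1.05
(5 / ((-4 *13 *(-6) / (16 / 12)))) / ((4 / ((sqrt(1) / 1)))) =5 / 936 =0.01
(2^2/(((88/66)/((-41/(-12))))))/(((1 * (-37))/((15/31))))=-615/4588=-0.13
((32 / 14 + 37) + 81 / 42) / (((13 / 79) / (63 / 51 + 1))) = 866077 / 1547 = 559.84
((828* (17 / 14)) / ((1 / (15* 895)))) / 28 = 47242575 / 98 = 482067.09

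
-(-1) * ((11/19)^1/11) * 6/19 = 6/361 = 0.02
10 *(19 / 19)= 10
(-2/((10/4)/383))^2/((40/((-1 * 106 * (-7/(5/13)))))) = 2829924188/625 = 4527878.70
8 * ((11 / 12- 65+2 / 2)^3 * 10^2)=-10844952325 / 54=-200832450.46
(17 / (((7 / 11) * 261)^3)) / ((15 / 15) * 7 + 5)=22627 / 73180755396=0.00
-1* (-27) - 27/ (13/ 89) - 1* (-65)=-1207/ 13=-92.85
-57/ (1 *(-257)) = 57/ 257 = 0.22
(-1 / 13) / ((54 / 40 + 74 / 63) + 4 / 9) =-420 / 16211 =-0.03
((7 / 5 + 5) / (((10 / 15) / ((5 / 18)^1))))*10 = 80 / 3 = 26.67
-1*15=-15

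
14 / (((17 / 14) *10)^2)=686 / 7225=0.09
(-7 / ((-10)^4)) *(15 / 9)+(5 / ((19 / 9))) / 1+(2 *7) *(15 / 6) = 4259867 / 114000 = 37.37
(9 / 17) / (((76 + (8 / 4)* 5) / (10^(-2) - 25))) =-1323 / 8600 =-0.15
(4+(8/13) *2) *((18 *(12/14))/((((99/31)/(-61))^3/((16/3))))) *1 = -29428184705792/9810801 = -2999570.04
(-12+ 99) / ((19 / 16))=1392 / 19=73.26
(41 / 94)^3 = 68921 / 830584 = 0.08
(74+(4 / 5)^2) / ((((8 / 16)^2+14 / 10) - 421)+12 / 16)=-1866 / 10465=-0.18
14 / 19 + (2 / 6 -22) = -1193 / 57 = -20.93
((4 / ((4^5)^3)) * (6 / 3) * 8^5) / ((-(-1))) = 1 / 4096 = 0.00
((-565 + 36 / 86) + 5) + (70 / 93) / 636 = -711608083 / 1271682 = -559.58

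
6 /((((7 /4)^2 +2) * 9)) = 32 /243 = 0.13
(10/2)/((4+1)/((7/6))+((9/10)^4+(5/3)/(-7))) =1050000/987781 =1.06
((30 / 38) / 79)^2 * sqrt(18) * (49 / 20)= 6615 * sqrt(2) / 9012004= 0.00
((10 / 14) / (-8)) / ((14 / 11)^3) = -6655 / 153664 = -0.04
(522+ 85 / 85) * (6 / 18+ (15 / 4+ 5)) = 57007 / 12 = 4750.58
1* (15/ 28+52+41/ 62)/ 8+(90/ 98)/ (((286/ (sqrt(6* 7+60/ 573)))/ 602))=46175/ 6944+1935* sqrt(1536022)/ 191191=19.19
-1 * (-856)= 856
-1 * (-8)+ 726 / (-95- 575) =2317 / 335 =6.92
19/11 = 1.73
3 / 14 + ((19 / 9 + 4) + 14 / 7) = 1049 / 126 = 8.33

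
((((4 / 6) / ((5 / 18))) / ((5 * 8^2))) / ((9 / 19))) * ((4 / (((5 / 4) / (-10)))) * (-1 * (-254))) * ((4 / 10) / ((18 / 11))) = -106172 / 3375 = -31.46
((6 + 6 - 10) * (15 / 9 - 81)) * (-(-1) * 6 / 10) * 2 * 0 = 0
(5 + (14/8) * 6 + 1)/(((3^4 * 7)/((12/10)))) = 0.03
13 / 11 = 1.18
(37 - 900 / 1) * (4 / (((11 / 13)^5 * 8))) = -994.80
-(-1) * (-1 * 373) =-373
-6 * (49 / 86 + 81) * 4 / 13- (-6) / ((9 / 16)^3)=-15876412 / 135837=-116.88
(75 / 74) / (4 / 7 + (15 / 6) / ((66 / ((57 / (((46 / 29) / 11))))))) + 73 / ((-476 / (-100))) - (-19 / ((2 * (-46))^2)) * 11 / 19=15.40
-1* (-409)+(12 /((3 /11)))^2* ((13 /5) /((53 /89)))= 2348337 /265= 8861.65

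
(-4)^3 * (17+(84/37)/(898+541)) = -57933760/53243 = -1088.10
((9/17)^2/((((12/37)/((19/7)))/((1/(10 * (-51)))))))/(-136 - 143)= 703/42644840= 0.00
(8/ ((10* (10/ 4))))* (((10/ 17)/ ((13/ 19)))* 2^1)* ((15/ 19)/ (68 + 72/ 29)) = 696/ 112931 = 0.01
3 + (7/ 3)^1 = 16/ 3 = 5.33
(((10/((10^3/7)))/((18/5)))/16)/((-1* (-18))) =7/103680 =0.00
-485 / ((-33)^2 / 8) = -3880 / 1089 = -3.56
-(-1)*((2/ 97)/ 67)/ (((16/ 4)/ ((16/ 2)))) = 4/ 6499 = 0.00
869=869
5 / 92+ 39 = 3593 / 92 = 39.05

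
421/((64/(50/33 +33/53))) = 1574119/111936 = 14.06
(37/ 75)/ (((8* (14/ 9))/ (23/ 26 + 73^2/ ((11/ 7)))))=107684541/ 800800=134.47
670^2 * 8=3591200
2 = 2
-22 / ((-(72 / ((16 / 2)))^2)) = 22 / 81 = 0.27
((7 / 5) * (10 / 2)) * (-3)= -21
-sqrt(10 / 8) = -sqrt(5) / 2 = -1.12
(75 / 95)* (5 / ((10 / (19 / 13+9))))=1020 / 247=4.13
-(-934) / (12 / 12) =934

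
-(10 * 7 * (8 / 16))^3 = -42875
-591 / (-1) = 591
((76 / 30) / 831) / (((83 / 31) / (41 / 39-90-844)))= -8572306 / 8069841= -1.06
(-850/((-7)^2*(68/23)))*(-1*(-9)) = -5175/98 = -52.81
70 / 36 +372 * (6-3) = 20123 / 18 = 1117.94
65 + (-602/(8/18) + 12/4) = -2573/2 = -1286.50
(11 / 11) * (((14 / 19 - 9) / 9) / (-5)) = 157 / 855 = 0.18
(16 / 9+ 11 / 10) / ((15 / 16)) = 2072 / 675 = 3.07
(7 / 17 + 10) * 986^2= 10122276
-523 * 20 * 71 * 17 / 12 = -3156305 / 3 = -1052101.67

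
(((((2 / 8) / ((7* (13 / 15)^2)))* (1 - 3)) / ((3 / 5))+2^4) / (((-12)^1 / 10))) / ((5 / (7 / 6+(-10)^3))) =17278741 / 6552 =2637.17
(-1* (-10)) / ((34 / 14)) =70 / 17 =4.12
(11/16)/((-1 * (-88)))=1/128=0.01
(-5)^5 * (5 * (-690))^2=-37195312500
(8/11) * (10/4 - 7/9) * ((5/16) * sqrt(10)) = 155 * sqrt(10)/396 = 1.24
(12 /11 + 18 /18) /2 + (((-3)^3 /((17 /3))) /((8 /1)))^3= 23081893 /27670016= 0.83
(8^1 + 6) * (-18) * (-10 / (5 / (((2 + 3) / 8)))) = 315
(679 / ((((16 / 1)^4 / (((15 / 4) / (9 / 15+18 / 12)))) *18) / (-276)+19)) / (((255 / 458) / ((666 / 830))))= -793937046 / 1926482041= -0.41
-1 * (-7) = 7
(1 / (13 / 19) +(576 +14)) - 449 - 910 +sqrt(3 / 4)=-9978 / 13 +sqrt(3) / 2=-766.67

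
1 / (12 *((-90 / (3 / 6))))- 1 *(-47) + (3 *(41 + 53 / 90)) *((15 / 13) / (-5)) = 511259 / 28080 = 18.21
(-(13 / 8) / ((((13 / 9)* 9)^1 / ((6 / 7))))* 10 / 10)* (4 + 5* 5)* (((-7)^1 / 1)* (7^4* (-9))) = -1879983 / 4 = -469995.75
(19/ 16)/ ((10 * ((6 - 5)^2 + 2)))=19/ 480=0.04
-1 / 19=-0.05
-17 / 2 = -8.50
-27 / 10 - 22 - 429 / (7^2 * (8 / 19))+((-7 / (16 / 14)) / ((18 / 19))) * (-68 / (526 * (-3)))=-318526241 / 6958980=-45.77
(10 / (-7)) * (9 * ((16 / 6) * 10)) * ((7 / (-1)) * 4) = 9600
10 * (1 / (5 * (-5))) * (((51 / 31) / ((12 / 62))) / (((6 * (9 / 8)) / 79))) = -5372 / 135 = -39.79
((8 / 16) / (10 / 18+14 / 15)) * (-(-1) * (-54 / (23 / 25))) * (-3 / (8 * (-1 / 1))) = -91125 / 12328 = -7.39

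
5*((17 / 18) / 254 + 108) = 2468965 / 4572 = 540.02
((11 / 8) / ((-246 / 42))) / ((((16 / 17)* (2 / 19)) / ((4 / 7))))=-3553 / 2624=-1.35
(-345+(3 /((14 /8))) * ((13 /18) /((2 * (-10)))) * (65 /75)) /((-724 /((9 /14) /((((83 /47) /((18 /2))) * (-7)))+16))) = 137318085703 /18550400400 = 7.40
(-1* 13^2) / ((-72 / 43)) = 7267 / 72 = 100.93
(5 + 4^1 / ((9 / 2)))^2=2809 / 81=34.68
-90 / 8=-45 / 4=-11.25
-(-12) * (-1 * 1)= -12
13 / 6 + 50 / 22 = 293 / 66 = 4.44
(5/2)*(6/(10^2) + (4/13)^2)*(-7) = -9149/3380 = -2.71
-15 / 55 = -3 / 11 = -0.27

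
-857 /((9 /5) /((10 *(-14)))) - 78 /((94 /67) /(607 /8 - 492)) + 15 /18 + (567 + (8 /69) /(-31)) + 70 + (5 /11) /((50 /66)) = 1090928996621 /12063960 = 90428.76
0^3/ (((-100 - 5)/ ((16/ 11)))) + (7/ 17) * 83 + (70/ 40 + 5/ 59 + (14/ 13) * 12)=2552217/ 52156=48.93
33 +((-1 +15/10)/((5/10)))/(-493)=16268/493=33.00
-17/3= -5.67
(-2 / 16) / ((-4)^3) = 1 / 512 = 0.00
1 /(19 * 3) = 1 /57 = 0.02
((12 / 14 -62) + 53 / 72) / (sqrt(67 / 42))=-47.83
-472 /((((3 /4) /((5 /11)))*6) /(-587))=27986.26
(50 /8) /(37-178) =-25 /564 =-0.04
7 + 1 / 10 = 71 / 10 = 7.10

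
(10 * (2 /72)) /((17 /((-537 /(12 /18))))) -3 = -1099 /68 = -16.16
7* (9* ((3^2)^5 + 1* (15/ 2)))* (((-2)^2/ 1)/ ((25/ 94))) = 1398930372/ 25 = 55957214.88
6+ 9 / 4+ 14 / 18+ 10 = 685 / 36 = 19.03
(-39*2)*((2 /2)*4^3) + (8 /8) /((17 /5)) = -84859 /17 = -4991.71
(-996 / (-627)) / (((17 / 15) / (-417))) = -2076660 / 3553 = -584.48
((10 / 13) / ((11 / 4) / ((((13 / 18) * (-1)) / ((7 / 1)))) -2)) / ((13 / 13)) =-4 / 149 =-0.03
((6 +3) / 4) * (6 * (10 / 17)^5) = 1350000 / 1419857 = 0.95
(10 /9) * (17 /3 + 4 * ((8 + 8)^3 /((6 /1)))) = 82090 /27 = 3040.37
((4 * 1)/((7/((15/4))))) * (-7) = -15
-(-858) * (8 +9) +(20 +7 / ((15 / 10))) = 43832 / 3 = 14610.67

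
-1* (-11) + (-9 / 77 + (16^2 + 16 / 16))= 20627 / 77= 267.88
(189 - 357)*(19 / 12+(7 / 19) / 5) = -26446 / 95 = -278.38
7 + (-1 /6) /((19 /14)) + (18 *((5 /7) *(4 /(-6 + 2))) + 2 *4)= 2.02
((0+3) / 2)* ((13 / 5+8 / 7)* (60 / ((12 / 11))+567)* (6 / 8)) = 366669 / 140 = 2619.06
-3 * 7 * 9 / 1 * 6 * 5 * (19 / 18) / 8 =-748.12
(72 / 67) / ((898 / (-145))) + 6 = 5.83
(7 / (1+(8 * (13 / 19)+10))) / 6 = 133 / 1878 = 0.07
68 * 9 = 612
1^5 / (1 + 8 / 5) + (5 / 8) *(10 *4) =25.38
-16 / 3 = -5.33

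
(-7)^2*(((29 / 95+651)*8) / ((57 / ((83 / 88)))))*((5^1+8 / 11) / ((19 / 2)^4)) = 2.97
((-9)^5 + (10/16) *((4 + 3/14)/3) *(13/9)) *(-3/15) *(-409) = -73031179469/15120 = -4830104.46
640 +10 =650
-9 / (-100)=9 / 100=0.09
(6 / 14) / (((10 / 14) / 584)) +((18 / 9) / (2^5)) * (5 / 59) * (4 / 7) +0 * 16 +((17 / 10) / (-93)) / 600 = 80751772079 / 230454000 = 350.40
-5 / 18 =-0.28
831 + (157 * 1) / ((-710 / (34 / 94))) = 27727801 / 33370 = 830.92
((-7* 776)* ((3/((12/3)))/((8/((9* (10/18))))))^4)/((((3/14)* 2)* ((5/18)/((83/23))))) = -11982907125/1507328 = -7949.77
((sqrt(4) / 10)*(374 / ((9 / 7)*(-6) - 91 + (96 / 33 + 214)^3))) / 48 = 1742279 / 11410019936520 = 0.00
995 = 995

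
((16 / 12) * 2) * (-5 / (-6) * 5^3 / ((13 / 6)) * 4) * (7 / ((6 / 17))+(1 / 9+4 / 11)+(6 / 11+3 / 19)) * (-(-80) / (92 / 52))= 63236000000 / 129789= 487221.57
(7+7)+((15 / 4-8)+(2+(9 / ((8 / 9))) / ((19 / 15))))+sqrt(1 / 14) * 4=2 * sqrt(14) / 7+3001 / 152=20.81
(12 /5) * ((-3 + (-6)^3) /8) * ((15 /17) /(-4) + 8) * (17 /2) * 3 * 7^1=-7298613 /80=-91232.66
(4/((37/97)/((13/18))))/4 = 1261/666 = 1.89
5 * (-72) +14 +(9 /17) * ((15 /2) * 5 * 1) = -326.15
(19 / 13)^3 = 6859 / 2197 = 3.12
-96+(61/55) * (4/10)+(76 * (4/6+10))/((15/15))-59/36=7063367/9900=713.47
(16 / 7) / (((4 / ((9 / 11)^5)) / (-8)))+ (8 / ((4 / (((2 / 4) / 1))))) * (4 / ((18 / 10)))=5541028 / 10146213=0.55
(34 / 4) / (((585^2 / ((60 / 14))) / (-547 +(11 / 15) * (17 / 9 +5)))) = -0.06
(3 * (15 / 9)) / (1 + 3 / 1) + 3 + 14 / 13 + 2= 381 / 52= 7.33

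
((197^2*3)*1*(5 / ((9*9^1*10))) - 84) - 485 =8083 / 54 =149.69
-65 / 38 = -1.71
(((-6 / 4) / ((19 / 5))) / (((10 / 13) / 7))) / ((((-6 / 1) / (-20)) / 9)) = -4095 / 38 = -107.76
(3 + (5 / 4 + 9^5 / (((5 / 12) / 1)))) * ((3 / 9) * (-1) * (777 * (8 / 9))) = -1468238366 / 45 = -32627519.24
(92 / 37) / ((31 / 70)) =6440 / 1147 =5.61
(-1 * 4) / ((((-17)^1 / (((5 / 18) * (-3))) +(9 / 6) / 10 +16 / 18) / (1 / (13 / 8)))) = -5760 / 50167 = -0.11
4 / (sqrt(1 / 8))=8*sqrt(2)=11.31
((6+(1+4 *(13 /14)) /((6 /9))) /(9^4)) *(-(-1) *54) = 61 /567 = 0.11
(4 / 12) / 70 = 1 / 210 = 0.00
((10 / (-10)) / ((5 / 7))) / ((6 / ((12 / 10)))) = -7 / 25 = -0.28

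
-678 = -678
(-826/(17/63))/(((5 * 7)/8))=-699.67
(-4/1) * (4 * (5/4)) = -20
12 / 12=1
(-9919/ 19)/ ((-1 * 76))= 9919/ 1444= 6.87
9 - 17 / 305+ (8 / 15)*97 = 60.68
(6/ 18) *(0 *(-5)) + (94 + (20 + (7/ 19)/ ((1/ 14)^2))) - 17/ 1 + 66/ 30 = 16284/ 95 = 171.41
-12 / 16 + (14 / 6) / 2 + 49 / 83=1003 / 996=1.01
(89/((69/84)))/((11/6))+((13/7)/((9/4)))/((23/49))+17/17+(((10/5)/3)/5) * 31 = 751303/11385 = 65.99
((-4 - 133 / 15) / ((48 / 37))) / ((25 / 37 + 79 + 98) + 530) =-264217 / 18852480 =-0.01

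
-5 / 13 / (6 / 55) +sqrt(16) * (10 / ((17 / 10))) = 26525 / 1326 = 20.00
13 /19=0.68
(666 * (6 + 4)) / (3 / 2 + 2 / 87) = 231768 / 53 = 4372.98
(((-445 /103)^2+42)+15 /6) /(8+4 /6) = 4020753 /551668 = 7.29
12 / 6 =2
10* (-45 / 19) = -450 / 19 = -23.68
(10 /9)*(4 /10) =0.44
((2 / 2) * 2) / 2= 1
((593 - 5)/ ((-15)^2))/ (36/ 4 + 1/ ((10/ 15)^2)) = 784/ 3375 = 0.23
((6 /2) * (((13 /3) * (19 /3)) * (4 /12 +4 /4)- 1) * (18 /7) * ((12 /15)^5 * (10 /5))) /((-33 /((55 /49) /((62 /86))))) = -5459968 /643125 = -8.49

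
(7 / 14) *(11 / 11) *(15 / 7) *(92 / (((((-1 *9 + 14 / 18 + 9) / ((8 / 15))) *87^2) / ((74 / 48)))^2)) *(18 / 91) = 125948 / 331145427795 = 0.00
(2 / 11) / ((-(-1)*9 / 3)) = 2 / 33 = 0.06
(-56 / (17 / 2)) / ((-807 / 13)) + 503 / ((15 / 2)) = 1535906 / 22865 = 67.17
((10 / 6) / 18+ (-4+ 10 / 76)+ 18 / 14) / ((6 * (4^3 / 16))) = -4471 / 43092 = -0.10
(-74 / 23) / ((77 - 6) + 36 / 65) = -4810 / 106973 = -0.04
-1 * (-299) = 299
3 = 3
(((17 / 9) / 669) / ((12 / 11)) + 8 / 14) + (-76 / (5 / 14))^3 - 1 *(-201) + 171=-609194544714391 / 63220500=-9636028.58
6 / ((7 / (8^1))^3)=3072 / 343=8.96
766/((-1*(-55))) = 13.93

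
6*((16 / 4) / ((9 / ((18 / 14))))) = 24 / 7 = 3.43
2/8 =1/4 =0.25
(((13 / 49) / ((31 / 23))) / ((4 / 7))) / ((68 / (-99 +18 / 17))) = -0.50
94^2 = 8836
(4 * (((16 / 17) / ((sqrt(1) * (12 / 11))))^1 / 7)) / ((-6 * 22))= -4 / 1071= -0.00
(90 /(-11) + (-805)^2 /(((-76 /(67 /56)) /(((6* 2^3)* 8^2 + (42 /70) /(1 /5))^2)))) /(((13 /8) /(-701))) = 452240514782405595 /10868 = 41612119505190.06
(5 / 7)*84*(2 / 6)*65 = 1300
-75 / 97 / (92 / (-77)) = 5775 / 8924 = 0.65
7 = 7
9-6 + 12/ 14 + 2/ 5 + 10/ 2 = 324/ 35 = 9.26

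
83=83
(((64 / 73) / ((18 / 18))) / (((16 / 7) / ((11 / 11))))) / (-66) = -14 / 2409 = -0.01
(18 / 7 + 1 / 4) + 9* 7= 1843 / 28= 65.82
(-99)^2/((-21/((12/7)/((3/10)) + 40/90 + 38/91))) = -1955118/637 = -3069.26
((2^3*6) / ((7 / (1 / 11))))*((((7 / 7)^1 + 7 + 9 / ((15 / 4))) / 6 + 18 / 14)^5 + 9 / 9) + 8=4912917358792 / 29779903125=164.97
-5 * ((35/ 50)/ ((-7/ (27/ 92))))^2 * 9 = -6561/ 169280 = -0.04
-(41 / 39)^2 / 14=-1681 / 21294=-0.08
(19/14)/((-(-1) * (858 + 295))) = 19/16142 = 0.00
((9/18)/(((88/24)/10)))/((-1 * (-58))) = 15/638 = 0.02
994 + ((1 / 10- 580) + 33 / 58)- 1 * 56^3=-25404193 / 145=-175201.33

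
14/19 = 0.74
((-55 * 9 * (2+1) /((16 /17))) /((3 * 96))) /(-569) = 0.01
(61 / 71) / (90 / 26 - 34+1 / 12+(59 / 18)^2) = -64233 / 1473676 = -0.04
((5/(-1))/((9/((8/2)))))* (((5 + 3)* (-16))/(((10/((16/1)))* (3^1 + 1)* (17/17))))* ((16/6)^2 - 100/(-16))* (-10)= -1231360/81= -15201.98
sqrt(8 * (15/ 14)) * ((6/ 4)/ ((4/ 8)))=8.78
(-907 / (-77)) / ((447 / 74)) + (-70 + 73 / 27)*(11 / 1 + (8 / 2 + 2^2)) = -395478317 / 309771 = -1276.68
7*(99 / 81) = 77 / 9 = 8.56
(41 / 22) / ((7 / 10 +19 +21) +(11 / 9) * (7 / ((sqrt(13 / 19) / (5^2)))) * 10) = -7987005 / 703894321603 +32287500 * sqrt(247) / 703894321603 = 0.00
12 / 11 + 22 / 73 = 1118 / 803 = 1.39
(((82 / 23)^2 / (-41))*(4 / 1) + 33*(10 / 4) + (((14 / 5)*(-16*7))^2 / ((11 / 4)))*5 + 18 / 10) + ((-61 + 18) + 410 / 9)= 18737781719 / 104742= 178894.63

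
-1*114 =-114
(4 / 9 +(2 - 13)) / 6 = -95 / 54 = -1.76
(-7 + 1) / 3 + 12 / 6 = 0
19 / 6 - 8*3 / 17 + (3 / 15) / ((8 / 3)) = 3733 / 2040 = 1.83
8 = 8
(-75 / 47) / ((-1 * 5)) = 15 / 47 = 0.32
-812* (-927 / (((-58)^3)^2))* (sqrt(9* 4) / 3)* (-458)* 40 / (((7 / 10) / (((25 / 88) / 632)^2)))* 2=-3316921875 / 7930480532474368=-0.00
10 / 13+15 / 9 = 95 / 39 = 2.44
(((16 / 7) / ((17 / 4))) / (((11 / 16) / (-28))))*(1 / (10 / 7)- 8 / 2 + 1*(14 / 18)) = 464896 / 8415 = 55.25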